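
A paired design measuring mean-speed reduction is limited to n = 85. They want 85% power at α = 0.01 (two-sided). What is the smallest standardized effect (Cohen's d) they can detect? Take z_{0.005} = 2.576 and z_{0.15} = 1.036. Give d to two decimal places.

d_min ≈ 0.39

For a single sample (or paired design) of n = 85: d_min = (z_{α/2} + z_β)/√n.
z-sum = 2.576 + 1.036 = 3.612.
d_min = 3.612 / √85 = 3.612 / 9.220 = 0.392.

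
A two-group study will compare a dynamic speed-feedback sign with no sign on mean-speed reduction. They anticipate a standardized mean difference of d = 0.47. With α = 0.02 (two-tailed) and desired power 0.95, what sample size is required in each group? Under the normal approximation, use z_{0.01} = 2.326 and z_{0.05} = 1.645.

For two independent groups with equal n: n = 2·((z_{α/2} + z_β) / d)².
z_{α/2} + z_β = 2.326 + 1.645 = 3.971.
n = 2 × (3.971 / 0.47)² = 2 × 8.449² = 2 × 71.38 = 142.8.
Round up to the next whole participant.

n = 143 per group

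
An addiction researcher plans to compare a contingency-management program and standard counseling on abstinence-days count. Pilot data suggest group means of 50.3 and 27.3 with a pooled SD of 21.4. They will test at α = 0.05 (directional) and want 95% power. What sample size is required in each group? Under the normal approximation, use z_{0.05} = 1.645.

Cohen's d = |M₁ − M₂| / SD_pooled = |50.3 − 27.3| / 21.4 = 23.0 / 21.4 = 1.075.
For two independent groups with equal n: n = 2·((z_{α} + z_β) / d)².
z_{α} + z_β = 1.645 + 1.645 = 3.290.
n = 2 × (3.290 / 1.075)² = 2 × 3.060² = 2 × 9.37 = 18.7.
Round up to the next whole participant.

n = 19 per group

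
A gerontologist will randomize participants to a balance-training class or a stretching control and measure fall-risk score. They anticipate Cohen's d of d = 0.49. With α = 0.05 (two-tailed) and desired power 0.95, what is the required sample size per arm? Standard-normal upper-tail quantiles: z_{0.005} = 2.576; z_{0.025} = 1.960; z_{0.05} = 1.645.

n = 109 per group

For two independent groups with equal n: n = 2·((z_{α/2} + z_β) / d)².
z_{α/2} + z_β = 1.960 + 1.645 = 3.605.
n = 2 × (3.605 / 0.49)² = 2 × 7.357² = 2 × 54.13 = 108.3.
Round up to the next whole participant.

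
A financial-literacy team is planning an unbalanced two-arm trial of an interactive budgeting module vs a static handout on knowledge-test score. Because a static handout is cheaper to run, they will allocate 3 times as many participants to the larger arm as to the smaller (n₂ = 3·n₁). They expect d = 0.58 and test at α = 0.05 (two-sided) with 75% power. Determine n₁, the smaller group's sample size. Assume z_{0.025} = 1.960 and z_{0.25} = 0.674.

With allocation ratio k = n₂/n₁ = 3, Var(x̄₁−x̄₂) = σ²(1/n₁ + 1/(k·n₁)) = σ²·(k+1)/(k·n₁).
So n₁ = (1 + 1/k)·((z_{α/2} + z_β)/d)² = 1.333 × (2.634/0.58)².
n₁ = 1.333 × 20.62 = 27.5.
Round up: n₁ = 28, giving n₂ = 3 × 28 = 84.

n₁ = 28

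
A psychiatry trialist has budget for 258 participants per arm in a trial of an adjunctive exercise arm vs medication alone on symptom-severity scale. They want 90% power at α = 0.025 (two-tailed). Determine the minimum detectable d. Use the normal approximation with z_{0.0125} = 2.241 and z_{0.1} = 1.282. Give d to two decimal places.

d_min ≈ 0.31

For two independent groups of n = 258 each: d_min = (z_{α/2} + z_β)·√(2/n).
z-sum = 2.241 + 1.282 = 3.523.
d_min = 3.523 × √(2/258) = 3.523 × 0.0880 = 0.310.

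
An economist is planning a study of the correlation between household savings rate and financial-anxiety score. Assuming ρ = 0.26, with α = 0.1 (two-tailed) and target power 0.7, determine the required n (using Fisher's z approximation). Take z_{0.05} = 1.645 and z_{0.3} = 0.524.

Fisher's z: C = ½·ln((1+r)/(1−r)) = ½·ln(1.7027) = 0.2661.
n = ((z_{α/2} + z_β)/C)² + 3.
(1.645 + 0.524) / 0.2661 = 2.169 / 0.2661 = 8.151.
n = 8.151² + 3 = 66.44 + 3 = 69.4.
Round up.

n = 70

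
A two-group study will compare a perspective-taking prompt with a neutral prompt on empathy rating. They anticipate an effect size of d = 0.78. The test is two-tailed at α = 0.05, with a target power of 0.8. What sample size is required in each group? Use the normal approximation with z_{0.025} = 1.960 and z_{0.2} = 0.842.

For two independent groups with equal n: n = 2·((z_{α/2} + z_β) / d)².
z_{α/2} + z_β = 1.960 + 0.842 = 2.802.
n = 2 × (2.802 / 0.78)² = 2 × 3.592² = 2 × 12.90 = 25.8.
Round up to the next whole participant.

n = 26 per group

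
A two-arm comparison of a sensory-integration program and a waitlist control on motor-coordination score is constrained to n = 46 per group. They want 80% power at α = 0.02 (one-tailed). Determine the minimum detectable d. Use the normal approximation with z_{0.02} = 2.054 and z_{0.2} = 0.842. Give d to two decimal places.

For two independent groups of n = 46 each: d_min = (z_{α} + z_β)·√(2/n).
z-sum = 2.054 + 0.842 = 2.896.
d_min = 2.896 × √(2/46) = 2.896 × 0.2085 = 0.604.

d_min ≈ 0.60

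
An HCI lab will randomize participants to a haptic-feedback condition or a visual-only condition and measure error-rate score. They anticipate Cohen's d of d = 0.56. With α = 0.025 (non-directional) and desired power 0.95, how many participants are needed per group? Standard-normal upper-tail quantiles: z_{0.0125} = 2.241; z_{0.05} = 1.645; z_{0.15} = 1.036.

For two independent groups with equal n: n = 2·((z_{α/2} + z_β) / d)².
z_{α/2} + z_β = 2.241 + 1.645 = 3.886.
n = 2 × (3.886 / 0.56)² = 2 × 6.939² = 2 × 48.15 = 96.3.
Round up to the next whole participant.

n = 97 per group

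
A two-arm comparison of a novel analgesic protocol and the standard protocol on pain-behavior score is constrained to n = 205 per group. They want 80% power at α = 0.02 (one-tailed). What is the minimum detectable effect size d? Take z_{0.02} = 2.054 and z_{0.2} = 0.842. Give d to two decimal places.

d_min ≈ 0.29

For two independent groups of n = 205 each: d_min = (z_{α} + z_β)·√(2/n).
z-sum = 2.054 + 0.842 = 2.896.
d_min = 2.896 × √(2/205) = 2.896 × 0.0988 = 0.286.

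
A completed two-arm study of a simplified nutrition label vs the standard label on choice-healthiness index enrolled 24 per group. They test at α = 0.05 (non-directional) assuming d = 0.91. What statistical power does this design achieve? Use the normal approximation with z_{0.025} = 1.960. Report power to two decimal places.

For two equal groups, power = Φ(d·√(n/2) − z_{α/2}).
d·√(n/2) = 0.91 × √(24/2) = 0.91 × 3.464 = 3.152.
z_β = 3.152 − 1.960 = 1.192.
Power = Φ(1.192) = 0.883.

power ≈ 0.88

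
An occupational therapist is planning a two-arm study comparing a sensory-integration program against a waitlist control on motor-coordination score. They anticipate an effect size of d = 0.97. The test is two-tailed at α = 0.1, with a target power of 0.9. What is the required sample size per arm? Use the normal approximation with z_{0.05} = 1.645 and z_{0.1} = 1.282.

n = 19 per group

For two independent groups with equal n: n = 2·((z_{α/2} + z_β) / d)².
z_{α/2} + z_β = 1.645 + 1.282 = 2.927.
n = 2 × (2.927 / 0.97)² = 2 × 3.018² = 2 × 9.11 = 18.2.
Round up to the next whole participant.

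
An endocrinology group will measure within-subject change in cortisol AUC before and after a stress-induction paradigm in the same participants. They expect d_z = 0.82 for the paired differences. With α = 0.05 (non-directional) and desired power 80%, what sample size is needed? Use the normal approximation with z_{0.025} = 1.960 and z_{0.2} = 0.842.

For a paired (one-sample on differences) test: n = ((z_{α/2} + z_β) / d)².
z_{α/2} + z_β = 1.960 + 0.842 = 2.802.
n = (2.802 / 0.82)² = 3.417² = 11.68.
Round up.

n = 12 pairs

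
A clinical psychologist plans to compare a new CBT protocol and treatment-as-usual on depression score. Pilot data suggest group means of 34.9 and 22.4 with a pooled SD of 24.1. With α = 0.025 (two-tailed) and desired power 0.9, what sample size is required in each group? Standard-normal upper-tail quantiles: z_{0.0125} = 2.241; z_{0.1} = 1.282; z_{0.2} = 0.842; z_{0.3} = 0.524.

n = 93 per group

Cohen's d = |M₁ − M₂| / SD_pooled = |34.9 − 22.4| / 24.1 = 12.5 / 24.1 = 0.519.
For two independent groups with equal n: n = 2·((z_{α/2} + z_β) / d)².
z_{α/2} + z_β = 2.241 + 1.282 = 3.523.
n = 2 × (3.523 / 0.519)² = 2 × 6.788² = 2 × 46.08 = 92.2.
Round up to the next whole participant.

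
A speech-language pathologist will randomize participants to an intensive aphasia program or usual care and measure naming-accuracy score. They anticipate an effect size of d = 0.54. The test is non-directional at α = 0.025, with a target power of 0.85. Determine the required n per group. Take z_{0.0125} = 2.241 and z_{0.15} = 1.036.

n = 74 per group

For two independent groups with equal n: n = 2·((z_{α/2} + z_β) / d)².
z_{α/2} + z_β = 2.241 + 1.036 = 3.277.
n = 2 × (3.277 / 0.54)² = 2 × 6.069² = 2 × 36.83 = 73.7.
Round up to the next whole participant.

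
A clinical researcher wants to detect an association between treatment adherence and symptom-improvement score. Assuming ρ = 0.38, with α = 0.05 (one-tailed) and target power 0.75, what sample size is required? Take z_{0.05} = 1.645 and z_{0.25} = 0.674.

Fisher's z: C = ½·ln((1+r)/(1−r)) = ½·ln(2.2258) = 0.4001.
n = ((z_{α} + z_β)/C)² + 3.
(1.645 + 0.674) / 0.4001 = 2.319 / 0.4001 = 5.796.
n = 5.796² + 3 = 33.59 + 3 = 36.6.
Round up.

n = 37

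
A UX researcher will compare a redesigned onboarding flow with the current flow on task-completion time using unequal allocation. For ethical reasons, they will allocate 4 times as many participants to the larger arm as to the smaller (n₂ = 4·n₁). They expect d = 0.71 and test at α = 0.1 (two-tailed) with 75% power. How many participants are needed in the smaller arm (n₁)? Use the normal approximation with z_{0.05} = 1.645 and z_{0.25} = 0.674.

With allocation ratio k = n₂/n₁ = 4, Var(x̄₁−x̄₂) = σ²(1/n₁ + 1/(k·n₁)) = σ²·(k+1)/(k·n₁).
So n₁ = (1 + 1/k)·((z_{α/2} + z_β)/d)² = 1.250 × (2.319/0.71)².
n₁ = 1.250 × 10.67 = 13.3.
Round up: n₁ = 14, giving n₂ = 4 × 14 = 56.

n₁ = 14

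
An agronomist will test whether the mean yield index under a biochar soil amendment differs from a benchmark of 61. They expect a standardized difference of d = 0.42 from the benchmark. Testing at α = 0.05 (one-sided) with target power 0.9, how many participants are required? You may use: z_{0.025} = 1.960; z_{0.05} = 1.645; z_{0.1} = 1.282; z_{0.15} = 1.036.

For a one-sample test: n = ((z_{α} + z_β) / d)².
z_{α} + z_β = 1.645 + 1.282 = 2.927.
n = (2.927 / 0.42)² = 6.969² = 48.57.
Round up.

n = 49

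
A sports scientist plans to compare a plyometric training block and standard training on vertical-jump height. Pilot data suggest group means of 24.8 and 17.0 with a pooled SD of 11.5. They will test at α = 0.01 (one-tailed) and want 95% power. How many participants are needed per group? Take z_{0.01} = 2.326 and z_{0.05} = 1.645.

n = 69 per group

Cohen's d = |M₁ − M₂| / SD_pooled = |24.8 − 17.0| / 11.5 = 7.8 / 11.5 = 0.678.
For two independent groups with equal n: n = 2·((z_{α} + z_β) / d)².
z_{α} + z_β = 2.326 + 1.645 = 3.971.
n = 2 × (3.971 / 0.678)² = 2 × 5.857² = 2 × 34.30 = 68.6.
Round up to the next whole participant.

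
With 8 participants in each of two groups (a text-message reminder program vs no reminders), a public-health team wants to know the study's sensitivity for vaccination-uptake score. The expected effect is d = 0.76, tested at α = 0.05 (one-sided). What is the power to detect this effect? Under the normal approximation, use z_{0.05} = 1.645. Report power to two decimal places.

For two equal groups, power = Φ(d·√(n/2) − z_{α}).
d·√(n/2) = 0.76 × √(8/2) = 0.76 × 2.000 = 1.520.
z_β = 1.520 − 1.645 = -0.125.
Power = Φ(-0.125) = 0.450.

power ≈ 0.45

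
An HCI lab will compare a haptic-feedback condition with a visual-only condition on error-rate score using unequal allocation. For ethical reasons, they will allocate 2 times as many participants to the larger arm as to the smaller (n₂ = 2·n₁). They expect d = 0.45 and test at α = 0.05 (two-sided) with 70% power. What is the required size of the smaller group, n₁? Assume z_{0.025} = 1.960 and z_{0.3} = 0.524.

With allocation ratio k = n₂/n₁ = 2, Var(x̄₁−x̄₂) = σ²(1/n₁ + 1/(k·n₁)) = σ²·(k+1)/(k·n₁).
So n₁ = (1 + 1/k)·((z_{α/2} + z_β)/d)² = 1.500 × (2.484/0.45)².
n₁ = 1.500 × 30.47 = 45.7.
Round up: n₁ = 46, giving n₂ = 2 × 46 = 92.

n₁ = 46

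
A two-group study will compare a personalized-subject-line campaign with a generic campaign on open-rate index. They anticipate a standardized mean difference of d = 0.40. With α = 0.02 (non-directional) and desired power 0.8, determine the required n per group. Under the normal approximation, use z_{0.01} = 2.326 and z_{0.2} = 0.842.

n = 126 per group

For two independent groups with equal n: n = 2·((z_{α/2} + z_β) / d)².
z_{α/2} + z_β = 2.326 + 0.842 = 3.168.
n = 2 × (3.168 / 0.40)² = 2 × 7.920² = 2 × 62.73 = 125.5.
Round up to the next whole participant.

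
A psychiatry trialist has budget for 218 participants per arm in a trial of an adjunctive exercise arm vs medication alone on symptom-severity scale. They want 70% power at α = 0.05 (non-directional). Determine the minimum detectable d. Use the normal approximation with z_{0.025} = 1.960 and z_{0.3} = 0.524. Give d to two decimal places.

d_min ≈ 0.24

For two independent groups of n = 218 each: d_min = (z_{α/2} + z_β)·√(2/n).
z-sum = 1.960 + 0.524 = 2.484.
d_min = 2.484 × √(2/218) = 2.484 × 0.0958 = 0.238.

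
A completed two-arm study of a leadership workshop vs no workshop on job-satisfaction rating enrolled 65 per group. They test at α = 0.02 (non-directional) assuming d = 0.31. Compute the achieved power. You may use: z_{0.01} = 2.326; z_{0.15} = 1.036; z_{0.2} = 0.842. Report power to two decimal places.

power ≈ 0.29

For two equal groups, power = Φ(d·√(n/2) − z_{α/2}).
d·√(n/2) = 0.31 × √(65/2) = 0.31 × 5.701 = 1.767.
z_β = 1.767 − 2.326 = -0.559.
Power = Φ(-0.559) = 0.288.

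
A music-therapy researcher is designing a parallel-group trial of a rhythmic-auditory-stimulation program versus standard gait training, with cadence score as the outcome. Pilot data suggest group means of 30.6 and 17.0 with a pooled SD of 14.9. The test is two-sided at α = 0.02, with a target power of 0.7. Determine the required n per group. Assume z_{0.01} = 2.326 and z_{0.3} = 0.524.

Cohen's d = |M₁ − M₂| / SD_pooled = |30.6 − 17.0| / 14.9 = 13.6 / 14.9 = 0.913.
For two independent groups with equal n: n = 2·((z_{α/2} + z_β) / d)².
z_{α/2} + z_β = 2.326 + 0.524 = 2.850.
n = 2 × (2.850 / 0.913)² = 2 × 3.122² = 2 × 9.74 = 19.5.
Round up to the next whole participant.

n = 20 per group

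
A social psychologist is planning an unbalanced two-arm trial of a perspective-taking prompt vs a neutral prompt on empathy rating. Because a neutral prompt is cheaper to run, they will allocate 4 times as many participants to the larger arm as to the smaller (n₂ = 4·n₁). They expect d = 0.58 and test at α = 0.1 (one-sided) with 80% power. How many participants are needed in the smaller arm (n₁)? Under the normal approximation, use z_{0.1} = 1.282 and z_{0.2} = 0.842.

With allocation ratio k = n₂/n₁ = 4, Var(x̄₁−x̄₂) = σ²(1/n₁ + 1/(k·n₁)) = σ²·(k+1)/(k·n₁).
So n₁ = (1 + 1/k)·((z_{α} + z_β)/d)² = 1.250 × (2.124/0.58)².
n₁ = 1.250 × 13.41 = 16.8.
Round up: n₁ = 17, giving n₂ = 4 × 17 = 68.

n₁ = 17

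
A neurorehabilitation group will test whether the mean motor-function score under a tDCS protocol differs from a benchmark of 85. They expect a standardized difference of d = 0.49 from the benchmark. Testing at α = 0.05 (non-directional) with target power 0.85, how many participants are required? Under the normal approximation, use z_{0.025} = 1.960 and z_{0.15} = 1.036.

n = 38

For a one-sample test: n = ((z_{α/2} + z_β) / d)².
z_{α/2} + z_β = 1.960 + 1.036 = 2.996.
n = (2.996 / 0.49)² = 6.114² = 37.38.
Round up.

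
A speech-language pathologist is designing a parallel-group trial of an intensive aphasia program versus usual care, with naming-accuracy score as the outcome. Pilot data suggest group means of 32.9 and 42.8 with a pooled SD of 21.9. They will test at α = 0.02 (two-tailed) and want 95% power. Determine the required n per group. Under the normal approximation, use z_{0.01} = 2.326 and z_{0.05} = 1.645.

Cohen's d = |M₁ − M₂| / SD_pooled = |32.9 − 42.8| / 21.9 = 9.9 / 21.9 = 0.452.
For two independent groups with equal n: n = 2·((z_{α/2} + z_β) / d)².
z_{α/2} + z_β = 2.326 + 1.645 = 3.971.
n = 2 × (3.971 / 0.452)² = 2 × 8.785² = 2 × 77.18 = 154.4.
Round up to the next whole participant.

n = 155 per group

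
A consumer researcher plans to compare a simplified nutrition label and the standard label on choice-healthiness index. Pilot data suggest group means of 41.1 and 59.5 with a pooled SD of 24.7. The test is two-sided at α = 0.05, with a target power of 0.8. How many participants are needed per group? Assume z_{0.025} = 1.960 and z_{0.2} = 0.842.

n = 29 per group

Cohen's d = |M₁ − M₂| / SD_pooled = |41.1 − 59.5| / 24.7 = 18.4 / 24.7 = 0.745.
For two independent groups with equal n: n = 2·((z_{α/2} + z_β) / d)².
z_{α/2} + z_β = 1.960 + 0.842 = 2.802.
n = 2 × (2.802 / 0.745)² = 2 × 3.761² = 2 × 14.15 = 28.3.
Round up to the next whole participant.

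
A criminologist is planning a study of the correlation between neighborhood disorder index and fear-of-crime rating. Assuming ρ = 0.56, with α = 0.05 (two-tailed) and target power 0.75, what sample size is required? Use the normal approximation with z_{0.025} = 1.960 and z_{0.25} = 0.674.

n = 21

Fisher's z: C = ½·ln((1+r)/(1−r)) = ½·ln(3.5455) = 0.6328.
n = ((z_{α/2} + z_β)/C)² + 3.
(1.960 + 0.674) / 0.6328 = 2.634 / 0.6328 = 4.162.
n = 4.162² + 3 = 17.33 + 3 = 20.3.
Round up.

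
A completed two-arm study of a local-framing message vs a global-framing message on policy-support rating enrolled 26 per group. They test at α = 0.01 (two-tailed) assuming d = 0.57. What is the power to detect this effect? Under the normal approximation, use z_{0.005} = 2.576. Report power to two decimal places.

power ≈ 0.30

For two equal groups, power = Φ(d·√(n/2) − z_{α/2}).
d·√(n/2) = 0.57 × √(26/2) = 0.57 × 3.606 = 2.055.
z_β = 2.055 − 2.576 = -0.521.
Power = Φ(-0.521) = 0.301.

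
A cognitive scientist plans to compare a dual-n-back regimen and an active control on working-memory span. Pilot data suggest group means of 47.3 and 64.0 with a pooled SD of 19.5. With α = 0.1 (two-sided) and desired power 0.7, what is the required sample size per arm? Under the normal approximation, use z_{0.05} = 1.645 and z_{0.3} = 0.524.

n = 13 per group

Cohen's d = |M₁ − M₂| / SD_pooled = |47.3 − 64.0| / 19.5 = 16.7 / 19.5 = 0.856.
For two independent groups with equal n: n = 2·((z_{α/2} + z_β) / d)².
z_{α/2} + z_β = 1.645 + 0.524 = 2.169.
n = 2 × (2.169 / 0.856)² = 2 × 2.534² = 2 × 6.42 = 12.8.
Round up to the next whole participant.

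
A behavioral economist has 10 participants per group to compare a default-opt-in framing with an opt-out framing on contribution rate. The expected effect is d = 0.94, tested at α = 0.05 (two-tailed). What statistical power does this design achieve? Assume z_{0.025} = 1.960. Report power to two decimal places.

power ≈ 0.56

For two equal groups, power = Φ(d·√(n/2) − z_{α/2}).
d·√(n/2) = 0.94 × √(10/2) = 0.94 × 2.236 = 2.102.
z_β = 2.102 − 1.960 = 0.142.
Power = Φ(0.142) = 0.556.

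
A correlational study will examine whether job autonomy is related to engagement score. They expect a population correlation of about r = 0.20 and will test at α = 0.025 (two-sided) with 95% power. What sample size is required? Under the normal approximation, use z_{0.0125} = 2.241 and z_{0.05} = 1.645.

n = 371

Fisher's z: C = ½·ln((1+r)/(1−r)) = ½·ln(1.5000) = 0.2027.
n = ((z_{α/2} + z_β)/C)² + 3.
(2.241 + 1.645) / 0.2027 = 3.886 / 0.2027 = 19.171.
n = 19.171² + 3 = 367.53 + 3 = 370.5.
Round up.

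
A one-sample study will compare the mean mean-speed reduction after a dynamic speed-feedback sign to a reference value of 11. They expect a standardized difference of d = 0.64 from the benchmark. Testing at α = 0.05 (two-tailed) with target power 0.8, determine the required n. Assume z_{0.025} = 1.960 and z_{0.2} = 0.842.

For a one-sample test: n = ((z_{α/2} + z_β) / d)².
z_{α/2} + z_β = 1.960 + 0.842 = 2.802.
n = (2.802 / 0.64)² = 4.378² = 19.17.
Round up.

n = 20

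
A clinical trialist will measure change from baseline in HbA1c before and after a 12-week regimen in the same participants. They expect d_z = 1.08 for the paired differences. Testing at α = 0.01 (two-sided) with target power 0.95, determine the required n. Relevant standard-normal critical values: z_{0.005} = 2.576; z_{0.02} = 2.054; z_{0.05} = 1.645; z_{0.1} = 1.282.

For a paired (one-sample on differences) test: n = ((z_{α/2} + z_β) / d)².
z_{α/2} + z_β = 2.576 + 1.645 = 4.221.
n = (4.221 / 1.08)² = 3.908² = 15.28.
Round up.

n = 16 pairs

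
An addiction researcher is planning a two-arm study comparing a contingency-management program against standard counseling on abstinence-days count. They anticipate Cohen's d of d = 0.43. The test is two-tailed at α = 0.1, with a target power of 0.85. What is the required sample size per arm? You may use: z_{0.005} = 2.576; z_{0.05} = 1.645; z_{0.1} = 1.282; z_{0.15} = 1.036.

For two independent groups with equal n: n = 2·((z_{α/2} + z_β) / d)².
z_{α/2} + z_β = 1.645 + 1.036 = 2.681.
n = 2 × (2.681 / 0.43)² = 2 × 6.235² = 2 × 38.87 = 77.7.
Round up to the next whole participant.

n = 78 per group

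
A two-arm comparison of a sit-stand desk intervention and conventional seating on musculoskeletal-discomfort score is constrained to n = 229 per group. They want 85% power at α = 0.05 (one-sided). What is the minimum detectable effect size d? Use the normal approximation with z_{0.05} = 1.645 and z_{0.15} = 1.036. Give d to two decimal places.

For two independent groups of n = 229 each: d_min = (z_{α} + z_β)·√(2/n).
z-sum = 1.645 + 1.036 = 2.681.
d_min = 2.681 × √(2/229) = 2.681 × 0.0935 = 0.251.

d_min ≈ 0.25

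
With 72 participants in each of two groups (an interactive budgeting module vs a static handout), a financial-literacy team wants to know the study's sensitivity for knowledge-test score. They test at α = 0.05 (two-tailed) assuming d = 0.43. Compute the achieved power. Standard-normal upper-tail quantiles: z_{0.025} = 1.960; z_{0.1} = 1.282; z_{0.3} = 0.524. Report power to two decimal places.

power ≈ 0.73

For two equal groups, power = Φ(d·√(n/2) − z_{α/2}).
d·√(n/2) = 0.43 × √(72/2) = 0.43 × 6.000 = 2.580.
z_β = 2.580 − 1.960 = 0.620.
Power = Φ(0.620) = 0.732.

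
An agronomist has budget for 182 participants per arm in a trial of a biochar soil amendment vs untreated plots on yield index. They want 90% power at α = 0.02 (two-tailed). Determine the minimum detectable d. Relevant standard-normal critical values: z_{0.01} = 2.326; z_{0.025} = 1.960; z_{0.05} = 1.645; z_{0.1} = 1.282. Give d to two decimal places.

d_min ≈ 0.38

For two independent groups of n = 182 each: d_min = (z_{α/2} + z_β)·√(2/n).
z-sum = 2.326 + 1.282 = 3.608.
d_min = 3.608 × √(2/182) = 3.608 × 0.1048 = 0.378.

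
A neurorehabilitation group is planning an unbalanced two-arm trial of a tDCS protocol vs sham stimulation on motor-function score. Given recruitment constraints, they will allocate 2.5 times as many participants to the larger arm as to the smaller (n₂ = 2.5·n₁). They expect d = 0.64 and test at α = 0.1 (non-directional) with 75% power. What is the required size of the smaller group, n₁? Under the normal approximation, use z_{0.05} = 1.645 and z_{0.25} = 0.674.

n₁ = 19

With allocation ratio k = n₂/n₁ = 2.5, Var(x̄₁−x̄₂) = σ²(1/n₁ + 1/(k·n₁)) = σ²·(k+1)/(k·n₁).
So n₁ = (1 + 1/k)·((z_{α/2} + z_β)/d)² = 1.400 × (2.319/0.64)².
n₁ = 1.400 × 13.13 = 18.4.
Round up: n₁ = 19, giving n₂ = ⌈2.5 × 19⌉ = ⌈47.5⌉ = 48.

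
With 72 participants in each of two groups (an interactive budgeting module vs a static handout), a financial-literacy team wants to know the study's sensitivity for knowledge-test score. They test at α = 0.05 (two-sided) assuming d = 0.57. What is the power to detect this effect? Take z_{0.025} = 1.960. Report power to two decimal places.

For two equal groups, power = Φ(d·√(n/2) − z_{α/2}).
d·√(n/2) = 0.57 × √(72/2) = 0.57 × 6.000 = 3.420.
z_β = 3.420 − 1.960 = 1.460.
Power = Φ(1.460) = 0.928.

power ≈ 0.93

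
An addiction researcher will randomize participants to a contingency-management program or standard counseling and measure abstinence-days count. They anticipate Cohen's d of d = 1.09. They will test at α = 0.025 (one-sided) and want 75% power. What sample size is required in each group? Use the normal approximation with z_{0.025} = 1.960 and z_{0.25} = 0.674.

n = 12 per group

For two independent groups with equal n: n = 2·((z_{α} + z_β) / d)².
z_{α} + z_β = 1.960 + 0.674 = 2.634.
n = 2 × (2.634 / 1.09)² = 2 × 2.417² = 2 × 5.84 = 11.7.
Round up to the next whole participant.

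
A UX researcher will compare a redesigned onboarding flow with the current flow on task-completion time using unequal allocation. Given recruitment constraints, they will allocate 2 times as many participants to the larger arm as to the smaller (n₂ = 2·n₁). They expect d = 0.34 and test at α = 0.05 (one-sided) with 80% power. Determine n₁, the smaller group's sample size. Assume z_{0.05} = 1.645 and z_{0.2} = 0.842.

n₁ = 81

With allocation ratio k = n₂/n₁ = 2, Var(x̄₁−x̄₂) = σ²(1/n₁ + 1/(k·n₁)) = σ²·(k+1)/(k·n₁).
So n₁ = (1 + 1/k)·((z_{α} + z_β)/d)² = 1.500 × (2.487/0.34)².
n₁ = 1.500 × 53.50 = 80.3.
Round up: n₁ = 81, giving n₂ = 2 × 81 = 162.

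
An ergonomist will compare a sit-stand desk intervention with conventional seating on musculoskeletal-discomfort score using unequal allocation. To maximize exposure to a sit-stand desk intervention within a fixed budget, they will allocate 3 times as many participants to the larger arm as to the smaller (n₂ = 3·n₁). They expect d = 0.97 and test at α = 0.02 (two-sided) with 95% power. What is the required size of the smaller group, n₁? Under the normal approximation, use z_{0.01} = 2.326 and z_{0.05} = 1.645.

With allocation ratio k = n₂/n₁ = 3, Var(x̄₁−x̄₂) = σ²(1/n₁ + 1/(k·n₁)) = σ²·(k+1)/(k·n₁).
So n₁ = (1 + 1/k)·((z_{α/2} + z_β)/d)² = 1.333 × (3.971/0.97)².
n₁ = 1.333 × 16.76 = 22.3.
Round up: n₁ = 23, giving n₂ = 3 × 23 = 69.

n₁ = 23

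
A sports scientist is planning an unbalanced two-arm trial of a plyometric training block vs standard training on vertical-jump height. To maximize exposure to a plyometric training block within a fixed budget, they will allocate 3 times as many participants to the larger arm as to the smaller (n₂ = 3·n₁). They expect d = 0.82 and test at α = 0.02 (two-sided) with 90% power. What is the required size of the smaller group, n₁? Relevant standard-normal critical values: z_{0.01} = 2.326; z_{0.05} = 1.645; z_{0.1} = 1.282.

n₁ = 26

With allocation ratio k = n₂/n₁ = 3, Var(x̄₁−x̄₂) = σ²(1/n₁ + 1/(k·n₁)) = σ²·(k+1)/(k·n₁).
So n₁ = (1 + 1/k)·((z_{α/2} + z_β)/d)² = 1.333 × (3.608/0.82)².
n₁ = 1.333 × 19.36 = 25.8.
Round up: n₁ = 26, giving n₂ = 3 × 26 = 78.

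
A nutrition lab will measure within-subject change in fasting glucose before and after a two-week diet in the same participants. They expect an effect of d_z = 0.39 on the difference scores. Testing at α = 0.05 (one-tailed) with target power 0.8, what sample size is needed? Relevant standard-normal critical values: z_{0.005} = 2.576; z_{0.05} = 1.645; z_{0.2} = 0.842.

n = 41 pairs

For a paired (one-sample on differences) test: n = ((z_{α} + z_β) / d)².
z_{α} + z_β = 1.645 + 0.842 = 2.487.
n = (2.487 / 0.39)² = 6.377² = 40.67.
Round up.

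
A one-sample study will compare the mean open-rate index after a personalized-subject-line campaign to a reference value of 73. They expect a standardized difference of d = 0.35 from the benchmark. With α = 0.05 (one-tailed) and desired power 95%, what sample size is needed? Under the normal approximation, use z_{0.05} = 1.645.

For a one-sample test: n = ((z_{α} + z_β) / d)².
z_{α} + z_β = 1.645 + 1.645 = 3.290.
n = (3.290 / 0.35)² = 9.400² = 88.36.
Round up.

n = 89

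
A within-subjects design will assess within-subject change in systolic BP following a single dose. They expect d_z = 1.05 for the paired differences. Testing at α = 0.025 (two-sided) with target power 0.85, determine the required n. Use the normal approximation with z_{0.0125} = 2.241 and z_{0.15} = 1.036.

n = 10 pairs

For a paired (one-sample on differences) test: n = ((z_{α/2} + z_β) / d)².
z_{α/2} + z_β = 2.241 + 1.036 = 3.277.
n = (3.277 / 1.05)² = 3.121² = 9.74.
Round up.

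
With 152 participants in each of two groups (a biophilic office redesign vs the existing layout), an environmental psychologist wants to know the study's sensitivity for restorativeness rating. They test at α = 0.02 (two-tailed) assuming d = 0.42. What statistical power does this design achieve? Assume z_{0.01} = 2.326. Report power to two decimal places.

power ≈ 0.91

For two equal groups, power = Φ(d·√(n/2) − z_{α/2}).
d·√(n/2) = 0.42 × √(152/2) = 0.42 × 8.718 = 3.661.
z_β = 3.661 − 2.326 = 1.335.
Power = Φ(1.335) = 0.909.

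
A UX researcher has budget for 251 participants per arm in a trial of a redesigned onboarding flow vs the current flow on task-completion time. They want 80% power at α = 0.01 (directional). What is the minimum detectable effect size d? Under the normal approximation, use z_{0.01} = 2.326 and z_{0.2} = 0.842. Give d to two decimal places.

d_min ≈ 0.28

For two independent groups of n = 251 each: d_min = (z_{α} + z_β)·√(2/n).
z-sum = 2.326 + 0.842 = 3.168.
d_min = 3.168 × √(2/251) = 3.168 × 0.0893 = 0.283.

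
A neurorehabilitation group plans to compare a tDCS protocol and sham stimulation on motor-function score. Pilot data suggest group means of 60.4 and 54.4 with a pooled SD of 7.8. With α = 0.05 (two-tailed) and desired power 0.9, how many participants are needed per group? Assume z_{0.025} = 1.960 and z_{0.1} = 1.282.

n = 36 per group

Cohen's d = |M₁ − M₂| / SD_pooled = |60.4 − 54.4| / 7.8 = 6.0 / 7.8 = 0.769.
For two independent groups with equal n: n = 2·((z_{α/2} + z_β) / d)².
z_{α/2} + z_β = 1.960 + 1.282 = 3.242.
n = 2 × (3.242 / 0.769)² = 2 × 4.216² = 2 × 17.77 = 35.5.
Round up to the next whole participant.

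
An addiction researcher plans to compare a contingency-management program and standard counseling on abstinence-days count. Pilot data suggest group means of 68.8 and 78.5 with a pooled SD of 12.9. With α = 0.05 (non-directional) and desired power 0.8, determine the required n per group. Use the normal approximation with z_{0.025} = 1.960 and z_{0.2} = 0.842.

n = 28 per group

Cohen's d = |M₁ − M₂| / SD_pooled = |68.8 − 78.5| / 12.9 = 9.7 / 12.9 = 0.752.
For two independent groups with equal n: n = 2·((z_{α/2} + z_β) / d)².
z_{α/2} + z_β = 1.960 + 0.842 = 2.802.
n = 2 × (2.802 / 0.752)² = 2 × 3.726² = 2 × 13.88 = 27.8.
Round up to the next whole participant.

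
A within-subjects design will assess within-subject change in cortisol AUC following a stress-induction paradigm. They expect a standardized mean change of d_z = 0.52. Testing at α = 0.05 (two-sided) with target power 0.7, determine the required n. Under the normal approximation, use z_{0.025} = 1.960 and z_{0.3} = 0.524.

For a paired (one-sample on differences) test: n = ((z_{α/2} + z_β) / d)².
z_{α/2} + z_β = 1.960 + 0.524 = 2.484.
n = (2.484 / 0.52)² = 4.777² = 22.82.
Round up.

n = 23 pairs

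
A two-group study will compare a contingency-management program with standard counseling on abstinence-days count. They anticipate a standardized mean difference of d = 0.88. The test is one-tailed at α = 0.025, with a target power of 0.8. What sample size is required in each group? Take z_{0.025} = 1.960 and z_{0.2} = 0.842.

For two independent groups with equal n: n = 2·((z_{α} + z_β) / d)².
z_{α} + z_β = 1.960 + 0.842 = 2.802.
n = 2 × (2.802 / 0.88)² = 2 × 3.184² = 2 × 10.14 = 20.3.
Round up to the next whole participant.

n = 21 per group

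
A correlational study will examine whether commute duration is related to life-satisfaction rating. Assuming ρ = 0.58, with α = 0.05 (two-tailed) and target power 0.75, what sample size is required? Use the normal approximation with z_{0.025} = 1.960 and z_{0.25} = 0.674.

n = 19

Fisher's z: C = ½·ln((1+r)/(1−r)) = ½·ln(3.7619) = 0.6625.
n = ((z_{α/2} + z_β)/C)² + 3.
(1.960 + 0.674) / 0.6625 = 2.634 / 0.6625 = 3.976.
n = 3.976² + 3 = 15.81 + 3 = 18.8.
Round up.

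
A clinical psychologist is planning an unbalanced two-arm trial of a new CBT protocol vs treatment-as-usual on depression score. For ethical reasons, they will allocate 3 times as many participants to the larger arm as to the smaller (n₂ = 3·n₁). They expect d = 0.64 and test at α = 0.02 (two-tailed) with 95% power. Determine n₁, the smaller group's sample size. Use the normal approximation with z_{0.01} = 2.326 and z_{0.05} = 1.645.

With allocation ratio k = n₂/n₁ = 3, Var(x̄₁−x̄₂) = σ²(1/n₁ + 1/(k·n₁)) = σ²·(k+1)/(k·n₁).
So n₁ = (1 + 1/k)·((z_{α/2} + z_β)/d)² = 1.333 × (3.971/0.64)².
n₁ = 1.333 × 38.50 = 51.3.
Round up: n₁ = 52, giving n₂ = 3 × 52 = 156.

n₁ = 52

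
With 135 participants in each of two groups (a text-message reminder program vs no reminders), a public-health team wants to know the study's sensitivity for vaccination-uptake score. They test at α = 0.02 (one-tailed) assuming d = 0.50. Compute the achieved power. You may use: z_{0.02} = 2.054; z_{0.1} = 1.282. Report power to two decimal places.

For two equal groups, power = Φ(d·√(n/2) − z_{α}).
d·√(n/2) = 0.50 × √(135/2) = 0.50 × 8.216 = 4.108.
z_β = 4.108 − 2.054 = 2.054.
Power = Φ(2.054) = 0.980.

power ≈ 0.98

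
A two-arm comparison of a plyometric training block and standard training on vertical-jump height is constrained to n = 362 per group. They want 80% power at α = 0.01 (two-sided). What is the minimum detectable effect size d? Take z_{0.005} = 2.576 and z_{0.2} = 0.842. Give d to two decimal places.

d_min ≈ 0.25

For two independent groups of n = 362 each: d_min = (z_{α/2} + z_β)·√(2/n).
z-sum = 2.576 + 0.842 = 3.418.
d_min = 3.418 × √(2/362) = 3.418 × 0.0743 = 0.254.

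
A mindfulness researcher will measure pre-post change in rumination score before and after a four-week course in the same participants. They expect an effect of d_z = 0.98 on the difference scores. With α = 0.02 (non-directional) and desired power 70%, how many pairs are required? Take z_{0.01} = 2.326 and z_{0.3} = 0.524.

n = 9 pairs

For a paired (one-sample on differences) test: n = ((z_{α/2} + z_β) / d)².
z_{α/2} + z_β = 2.326 + 0.524 = 2.850.
n = (2.850 / 0.98)² = 2.908² = 8.46.
Round up.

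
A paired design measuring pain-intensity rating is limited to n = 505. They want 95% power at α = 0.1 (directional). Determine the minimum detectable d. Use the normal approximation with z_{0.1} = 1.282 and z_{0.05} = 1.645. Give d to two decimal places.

For a single sample (or paired design) of n = 505: d_min = (z_{α} + z_β)/√n.
z-sum = 1.282 + 1.645 = 2.927.
d_min = 2.927 / √505 = 2.927 / 22.472 = 0.130.

d_min ≈ 0.13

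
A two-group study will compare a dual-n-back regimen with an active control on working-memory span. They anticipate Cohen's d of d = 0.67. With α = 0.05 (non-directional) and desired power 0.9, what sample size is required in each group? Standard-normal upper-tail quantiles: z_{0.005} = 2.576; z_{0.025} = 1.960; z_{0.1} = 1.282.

For two independent groups with equal n: n = 2·((z_{α/2} + z_β) / d)².
z_{α/2} + z_β = 1.960 + 1.282 = 3.242.
n = 2 × (3.242 / 0.67)² = 2 × 4.839² = 2 × 23.41 = 46.8.
Round up to the next whole participant.

n = 47 per group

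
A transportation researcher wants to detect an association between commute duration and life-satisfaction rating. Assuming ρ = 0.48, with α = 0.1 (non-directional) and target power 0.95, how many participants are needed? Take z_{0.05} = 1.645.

Fisher's z: C = ½·ln((1+r)/(1−r)) = ½·ln(2.8462) = 0.5230.
n = ((z_{α/2} + z_β)/C)² + 3.
(1.645 + 1.645) / 0.5230 = 3.290 / 0.5230 = 6.291.
n = 6.291² + 3 = 39.57 + 3 = 42.6.
Round up.

n = 43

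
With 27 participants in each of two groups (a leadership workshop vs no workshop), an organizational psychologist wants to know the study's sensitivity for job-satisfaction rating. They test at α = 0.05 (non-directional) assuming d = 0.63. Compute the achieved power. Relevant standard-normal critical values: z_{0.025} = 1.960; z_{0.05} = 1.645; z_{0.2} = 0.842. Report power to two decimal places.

power ≈ 0.64

For two equal groups, power = Φ(d·√(n/2) − z_{α/2}).
d·√(n/2) = 0.63 × √(27/2) = 0.63 × 3.674 = 2.315.
z_β = 2.315 − 1.960 = 0.355.
Power = Φ(0.355) = 0.639.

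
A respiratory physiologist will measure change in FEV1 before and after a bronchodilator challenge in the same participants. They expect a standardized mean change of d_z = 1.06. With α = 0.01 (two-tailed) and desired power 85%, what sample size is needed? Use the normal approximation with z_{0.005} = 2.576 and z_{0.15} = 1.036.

For a paired (one-sample on differences) test: n = ((z_{α/2} + z_β) / d)².
z_{α/2} + z_β = 2.576 + 1.036 = 3.612.
n = (3.612 / 1.06)² = 3.408² = 11.61.
Round up.

n = 12 pairs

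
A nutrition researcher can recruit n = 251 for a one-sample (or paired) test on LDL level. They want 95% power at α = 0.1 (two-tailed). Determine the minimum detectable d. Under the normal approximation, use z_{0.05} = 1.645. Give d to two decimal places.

For a single sample (or paired design) of n = 251: d_min = (z_{α/2} + z_β)/√n.
z-sum = 1.645 + 1.645 = 3.290.
d_min = 3.290 / √251 = 3.290 / 15.843 = 0.208.

d_min ≈ 0.21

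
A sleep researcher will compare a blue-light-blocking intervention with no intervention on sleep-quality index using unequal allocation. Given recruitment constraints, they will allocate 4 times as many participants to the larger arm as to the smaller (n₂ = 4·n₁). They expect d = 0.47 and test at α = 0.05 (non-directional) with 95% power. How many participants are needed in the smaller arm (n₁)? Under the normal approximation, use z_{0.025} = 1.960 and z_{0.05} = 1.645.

n₁ = 74

With allocation ratio k = n₂/n₁ = 4, Var(x̄₁−x̄₂) = σ²(1/n₁ + 1/(k·n₁)) = σ²·(k+1)/(k·n₁).
So n₁ = (1 + 1/k)·((z_{α/2} + z_β)/d)² = 1.250 × (3.605/0.47)².
n₁ = 1.250 × 58.83 = 73.5.
Round up: n₁ = 74, giving n₂ = 4 × 74 = 296.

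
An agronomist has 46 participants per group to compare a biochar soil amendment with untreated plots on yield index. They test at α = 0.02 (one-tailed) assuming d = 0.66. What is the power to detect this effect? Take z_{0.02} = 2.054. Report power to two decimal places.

power ≈ 0.87

For two equal groups, power = Φ(d·√(n/2) − z_{α}).
d·√(n/2) = 0.66 × √(46/2) = 0.66 × 4.796 = 3.165.
z_β = 3.165 − 2.054 = 1.111.
Power = Φ(1.111) = 0.867.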